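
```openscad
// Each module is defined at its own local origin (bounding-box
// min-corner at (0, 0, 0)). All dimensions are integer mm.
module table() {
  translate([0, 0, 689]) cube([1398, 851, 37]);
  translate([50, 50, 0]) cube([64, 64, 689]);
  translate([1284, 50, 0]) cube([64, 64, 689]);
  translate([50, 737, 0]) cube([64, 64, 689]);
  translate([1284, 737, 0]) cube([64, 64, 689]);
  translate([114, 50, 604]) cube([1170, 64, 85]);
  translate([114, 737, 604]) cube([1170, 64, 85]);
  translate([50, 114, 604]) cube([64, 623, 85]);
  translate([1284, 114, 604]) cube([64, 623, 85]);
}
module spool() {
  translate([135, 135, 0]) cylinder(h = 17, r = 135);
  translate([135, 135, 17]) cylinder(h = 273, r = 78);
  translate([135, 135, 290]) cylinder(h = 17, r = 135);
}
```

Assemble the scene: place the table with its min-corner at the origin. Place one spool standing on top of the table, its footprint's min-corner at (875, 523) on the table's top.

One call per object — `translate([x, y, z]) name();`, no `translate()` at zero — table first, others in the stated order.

table();
translate([875, 523, 726]) spool();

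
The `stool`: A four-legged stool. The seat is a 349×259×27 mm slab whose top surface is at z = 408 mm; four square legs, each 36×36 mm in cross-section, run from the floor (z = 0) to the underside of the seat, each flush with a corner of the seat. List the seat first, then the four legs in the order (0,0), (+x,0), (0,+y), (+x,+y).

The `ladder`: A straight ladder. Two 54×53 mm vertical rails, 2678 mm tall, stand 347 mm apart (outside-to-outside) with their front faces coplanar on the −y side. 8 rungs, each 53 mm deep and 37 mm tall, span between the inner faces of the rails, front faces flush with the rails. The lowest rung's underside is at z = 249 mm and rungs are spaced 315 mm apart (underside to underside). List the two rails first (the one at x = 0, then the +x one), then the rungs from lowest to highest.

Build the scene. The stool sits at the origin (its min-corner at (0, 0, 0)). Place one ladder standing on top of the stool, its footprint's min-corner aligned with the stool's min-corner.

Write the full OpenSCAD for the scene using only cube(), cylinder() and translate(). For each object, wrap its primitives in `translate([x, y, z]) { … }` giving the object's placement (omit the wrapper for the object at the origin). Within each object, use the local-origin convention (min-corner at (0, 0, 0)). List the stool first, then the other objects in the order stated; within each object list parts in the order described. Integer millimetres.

translate([0, 0, 381]) cube([349, 259, 27]);
cube([36, 36, 381]);
translate([313, 0, 0]) cube([36, 36, 381]);
translate([0, 223, 0]) cube([36, 36, 381]);
translate([313, 223, 0]) cube([36, 36, 381]);
translate([0, 0, 408]) {
  cube([54, 53, 2678]);
  translate([293, 0, 0]) cube([54, 53, 2678]);
  translate([54, 0, 249]) cube([239, 53, 37]);
  translate([54, 0, 564]) cube([239, 53, 37]);
  translate([54, 0, 879]) cube([239, 53, 37]);
  translate([54, 0, 1194]) cube([239, 53, 37]);
  translate([54, 0, 1509]) cube([239, 53, 37]);
  translate([54, 0, 1824]) cube([239, 53, 37]);
  translate([54, 0, 2139]) cube([239, 53, 37]);
  translate([54, 0, 2454]) cube([239, 53, 37]);
}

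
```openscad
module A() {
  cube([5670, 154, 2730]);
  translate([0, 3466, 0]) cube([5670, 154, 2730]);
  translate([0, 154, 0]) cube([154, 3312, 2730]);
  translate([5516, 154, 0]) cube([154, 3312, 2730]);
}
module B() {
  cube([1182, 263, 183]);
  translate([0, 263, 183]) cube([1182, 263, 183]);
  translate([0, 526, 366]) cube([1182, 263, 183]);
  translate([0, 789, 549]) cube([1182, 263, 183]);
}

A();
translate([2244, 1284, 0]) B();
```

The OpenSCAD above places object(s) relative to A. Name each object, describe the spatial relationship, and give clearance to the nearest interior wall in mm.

A is a house frame. B is a staircase. The staircase sits inside the house frame, centred. The clearance to the nearest interior wall is 1130 mm.

Clearances: x = 2090, y = 1130; minimum 1130 mm.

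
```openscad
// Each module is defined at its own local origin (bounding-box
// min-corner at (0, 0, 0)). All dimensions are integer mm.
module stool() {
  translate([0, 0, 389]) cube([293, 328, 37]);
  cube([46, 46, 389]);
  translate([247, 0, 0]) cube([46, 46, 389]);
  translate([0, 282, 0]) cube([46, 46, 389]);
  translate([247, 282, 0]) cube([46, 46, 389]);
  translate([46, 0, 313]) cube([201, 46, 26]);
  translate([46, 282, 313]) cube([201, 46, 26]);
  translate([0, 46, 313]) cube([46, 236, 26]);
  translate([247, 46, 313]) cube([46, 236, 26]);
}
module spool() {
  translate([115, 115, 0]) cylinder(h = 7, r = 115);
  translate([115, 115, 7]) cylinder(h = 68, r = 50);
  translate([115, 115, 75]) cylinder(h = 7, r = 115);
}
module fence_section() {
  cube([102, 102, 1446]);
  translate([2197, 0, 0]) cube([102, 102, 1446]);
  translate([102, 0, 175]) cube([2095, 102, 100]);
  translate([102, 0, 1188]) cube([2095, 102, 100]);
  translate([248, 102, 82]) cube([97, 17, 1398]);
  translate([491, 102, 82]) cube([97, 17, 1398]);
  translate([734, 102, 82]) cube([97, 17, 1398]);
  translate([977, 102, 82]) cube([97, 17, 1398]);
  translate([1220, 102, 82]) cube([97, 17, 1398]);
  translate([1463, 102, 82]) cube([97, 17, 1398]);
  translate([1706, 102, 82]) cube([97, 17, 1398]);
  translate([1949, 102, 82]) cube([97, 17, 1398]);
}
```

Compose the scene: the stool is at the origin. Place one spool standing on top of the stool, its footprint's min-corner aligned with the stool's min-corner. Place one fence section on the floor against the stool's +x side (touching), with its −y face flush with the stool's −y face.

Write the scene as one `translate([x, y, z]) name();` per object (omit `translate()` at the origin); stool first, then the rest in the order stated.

stool();
translate([0, 0, 426]) spool();
translate([293, 0, 0]) fence_section();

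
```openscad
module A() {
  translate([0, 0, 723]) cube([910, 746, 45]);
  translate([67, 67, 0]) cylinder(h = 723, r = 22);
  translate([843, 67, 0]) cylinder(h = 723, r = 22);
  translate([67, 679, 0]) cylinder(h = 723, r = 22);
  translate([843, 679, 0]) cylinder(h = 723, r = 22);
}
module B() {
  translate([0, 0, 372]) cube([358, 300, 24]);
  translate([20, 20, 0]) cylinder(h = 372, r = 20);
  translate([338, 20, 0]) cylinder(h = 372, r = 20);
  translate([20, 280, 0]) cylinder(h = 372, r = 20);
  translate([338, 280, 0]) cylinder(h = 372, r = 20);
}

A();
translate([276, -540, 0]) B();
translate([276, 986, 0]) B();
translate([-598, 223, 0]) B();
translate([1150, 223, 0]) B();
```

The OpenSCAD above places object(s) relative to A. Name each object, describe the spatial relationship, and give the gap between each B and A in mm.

Each stool's nearest face is 240 mm from the table's bounding box.

A is a table. B is a stool. Four stools sit around the table at the −y, +y, −x, +x sides. The gap between each stool and the table is 240 mm.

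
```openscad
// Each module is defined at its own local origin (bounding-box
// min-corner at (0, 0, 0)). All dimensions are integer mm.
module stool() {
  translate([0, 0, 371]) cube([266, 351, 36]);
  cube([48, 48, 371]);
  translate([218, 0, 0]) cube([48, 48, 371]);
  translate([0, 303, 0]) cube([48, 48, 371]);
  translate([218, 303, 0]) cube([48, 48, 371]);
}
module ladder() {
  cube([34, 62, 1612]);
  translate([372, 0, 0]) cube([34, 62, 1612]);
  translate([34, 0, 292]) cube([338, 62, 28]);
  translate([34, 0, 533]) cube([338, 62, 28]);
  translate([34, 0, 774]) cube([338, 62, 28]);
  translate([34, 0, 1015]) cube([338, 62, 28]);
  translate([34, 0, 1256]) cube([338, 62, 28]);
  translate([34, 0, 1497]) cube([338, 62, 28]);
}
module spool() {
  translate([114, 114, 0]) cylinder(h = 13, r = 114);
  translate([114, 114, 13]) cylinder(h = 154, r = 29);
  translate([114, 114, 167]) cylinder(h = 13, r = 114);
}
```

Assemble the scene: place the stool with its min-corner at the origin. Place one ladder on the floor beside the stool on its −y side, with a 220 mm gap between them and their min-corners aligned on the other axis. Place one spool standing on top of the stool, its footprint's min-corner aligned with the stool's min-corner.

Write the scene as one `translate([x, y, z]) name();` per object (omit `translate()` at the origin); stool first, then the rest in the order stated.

stool();
translate([0, -282, 0]) ladder();
translate([0, 0, 407]) spool();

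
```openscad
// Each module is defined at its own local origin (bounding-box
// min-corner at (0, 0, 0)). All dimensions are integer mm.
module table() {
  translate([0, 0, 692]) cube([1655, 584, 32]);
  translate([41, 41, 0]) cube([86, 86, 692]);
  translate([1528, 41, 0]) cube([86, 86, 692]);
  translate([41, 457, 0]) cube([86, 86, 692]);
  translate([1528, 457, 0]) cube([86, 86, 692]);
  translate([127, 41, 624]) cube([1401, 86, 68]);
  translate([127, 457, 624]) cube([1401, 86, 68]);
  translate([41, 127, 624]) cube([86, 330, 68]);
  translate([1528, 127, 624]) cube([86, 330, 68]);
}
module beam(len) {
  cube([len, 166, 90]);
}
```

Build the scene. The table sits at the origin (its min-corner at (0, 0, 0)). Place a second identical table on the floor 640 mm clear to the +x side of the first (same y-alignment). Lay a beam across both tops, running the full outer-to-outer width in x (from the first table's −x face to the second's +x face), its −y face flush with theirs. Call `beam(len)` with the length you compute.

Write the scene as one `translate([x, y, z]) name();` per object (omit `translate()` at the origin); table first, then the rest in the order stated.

table();
translate([2295, 0, 0]) table();
translate([0, 0, 724]) beam(3950);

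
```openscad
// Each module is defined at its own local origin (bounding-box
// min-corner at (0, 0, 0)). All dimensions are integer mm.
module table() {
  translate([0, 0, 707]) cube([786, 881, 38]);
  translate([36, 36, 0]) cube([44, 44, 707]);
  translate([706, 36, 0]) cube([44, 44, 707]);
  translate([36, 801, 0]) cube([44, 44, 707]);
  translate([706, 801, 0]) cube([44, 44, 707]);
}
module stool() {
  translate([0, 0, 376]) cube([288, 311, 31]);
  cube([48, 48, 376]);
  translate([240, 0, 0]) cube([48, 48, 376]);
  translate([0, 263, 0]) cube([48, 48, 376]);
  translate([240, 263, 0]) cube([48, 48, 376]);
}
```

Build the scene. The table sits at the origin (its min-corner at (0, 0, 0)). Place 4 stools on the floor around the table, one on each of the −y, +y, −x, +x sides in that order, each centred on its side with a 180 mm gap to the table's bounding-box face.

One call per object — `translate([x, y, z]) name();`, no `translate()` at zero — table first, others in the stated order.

table();
translate([249, -491, 0]) stool();
translate([249, 1061, 0]) stool();
translate([-468, 285, 0]) stool();
translate([966, 285, 0]) stool();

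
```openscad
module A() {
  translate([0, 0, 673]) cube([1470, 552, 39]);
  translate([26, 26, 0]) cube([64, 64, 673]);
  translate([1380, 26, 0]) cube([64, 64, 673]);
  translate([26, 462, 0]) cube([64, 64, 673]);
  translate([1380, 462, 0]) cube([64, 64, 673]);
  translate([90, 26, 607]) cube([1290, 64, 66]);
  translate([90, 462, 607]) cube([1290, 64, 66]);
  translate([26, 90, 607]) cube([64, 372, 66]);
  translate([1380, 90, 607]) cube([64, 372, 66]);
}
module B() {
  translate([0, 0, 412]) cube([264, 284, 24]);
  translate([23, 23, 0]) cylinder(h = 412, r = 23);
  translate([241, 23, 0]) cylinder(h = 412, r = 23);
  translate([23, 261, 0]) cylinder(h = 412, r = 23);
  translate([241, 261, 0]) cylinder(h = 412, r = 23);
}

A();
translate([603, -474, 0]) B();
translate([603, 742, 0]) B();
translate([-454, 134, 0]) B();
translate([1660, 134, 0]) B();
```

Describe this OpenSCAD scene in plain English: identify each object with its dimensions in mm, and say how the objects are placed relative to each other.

A is a rectangular dining table. The top is 1470×552×39 mm with its upper surface at z = 712 mm. It stands on four 64×64 mm square legs, each inset 26 mm from the nearest pair of top edges, running from the floor to the underside of the top. Four apron rails, 64 mm thick and 66 mm tall, run between adjacent legs with their top edges flush with the underside of the top and their outer faces flush with the legs' outer faces.

B is a four-legged stool. The seat is 264×284 mm, 24 mm thick, top at z = 436 mm. It stands on four round legs, each 46 mm in diameter, from z = 0 to the seat underside, each leg's axis is inset half a diameter from the nearest pair of seat edges (so the leg's bounding box is flush with the corner).

Four stools sit around the table at the −y, +y, −x, +x sides.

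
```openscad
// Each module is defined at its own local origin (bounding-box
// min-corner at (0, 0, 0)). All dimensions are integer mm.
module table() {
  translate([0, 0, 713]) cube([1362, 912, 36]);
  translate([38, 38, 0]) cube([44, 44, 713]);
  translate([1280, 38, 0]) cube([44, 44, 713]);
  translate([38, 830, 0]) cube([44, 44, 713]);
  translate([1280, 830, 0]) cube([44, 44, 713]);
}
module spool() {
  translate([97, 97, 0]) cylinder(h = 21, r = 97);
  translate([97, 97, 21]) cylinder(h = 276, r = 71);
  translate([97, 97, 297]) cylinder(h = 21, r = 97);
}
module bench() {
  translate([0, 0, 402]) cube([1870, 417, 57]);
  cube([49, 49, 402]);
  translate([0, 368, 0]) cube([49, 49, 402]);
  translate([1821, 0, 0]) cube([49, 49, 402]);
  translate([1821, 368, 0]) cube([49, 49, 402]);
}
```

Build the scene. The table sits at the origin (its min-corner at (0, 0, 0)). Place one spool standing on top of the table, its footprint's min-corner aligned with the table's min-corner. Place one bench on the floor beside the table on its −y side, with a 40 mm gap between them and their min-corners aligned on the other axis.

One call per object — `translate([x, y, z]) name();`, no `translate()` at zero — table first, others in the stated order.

table();
translate([0, 0, 749]) spool();
translate([0, -457, 0]) bench();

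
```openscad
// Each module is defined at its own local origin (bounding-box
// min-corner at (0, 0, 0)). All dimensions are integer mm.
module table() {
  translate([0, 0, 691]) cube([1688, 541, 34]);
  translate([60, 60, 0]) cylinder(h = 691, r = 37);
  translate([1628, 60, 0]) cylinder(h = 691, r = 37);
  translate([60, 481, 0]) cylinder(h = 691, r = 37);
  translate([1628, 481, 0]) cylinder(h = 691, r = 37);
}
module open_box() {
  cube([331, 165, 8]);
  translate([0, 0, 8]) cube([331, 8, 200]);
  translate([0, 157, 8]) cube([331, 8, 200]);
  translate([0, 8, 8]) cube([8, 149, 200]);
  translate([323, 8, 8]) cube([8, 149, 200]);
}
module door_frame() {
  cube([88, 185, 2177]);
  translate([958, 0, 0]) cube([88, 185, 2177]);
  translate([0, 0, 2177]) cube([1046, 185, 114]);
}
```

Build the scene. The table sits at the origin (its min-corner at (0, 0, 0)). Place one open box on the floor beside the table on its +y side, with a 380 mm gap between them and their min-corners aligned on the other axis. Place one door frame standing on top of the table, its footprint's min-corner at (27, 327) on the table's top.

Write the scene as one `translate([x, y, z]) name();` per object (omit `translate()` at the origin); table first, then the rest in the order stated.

table();
translate([0, 921, 0]) open_box();
translate([27, 327, 725]) door_frame();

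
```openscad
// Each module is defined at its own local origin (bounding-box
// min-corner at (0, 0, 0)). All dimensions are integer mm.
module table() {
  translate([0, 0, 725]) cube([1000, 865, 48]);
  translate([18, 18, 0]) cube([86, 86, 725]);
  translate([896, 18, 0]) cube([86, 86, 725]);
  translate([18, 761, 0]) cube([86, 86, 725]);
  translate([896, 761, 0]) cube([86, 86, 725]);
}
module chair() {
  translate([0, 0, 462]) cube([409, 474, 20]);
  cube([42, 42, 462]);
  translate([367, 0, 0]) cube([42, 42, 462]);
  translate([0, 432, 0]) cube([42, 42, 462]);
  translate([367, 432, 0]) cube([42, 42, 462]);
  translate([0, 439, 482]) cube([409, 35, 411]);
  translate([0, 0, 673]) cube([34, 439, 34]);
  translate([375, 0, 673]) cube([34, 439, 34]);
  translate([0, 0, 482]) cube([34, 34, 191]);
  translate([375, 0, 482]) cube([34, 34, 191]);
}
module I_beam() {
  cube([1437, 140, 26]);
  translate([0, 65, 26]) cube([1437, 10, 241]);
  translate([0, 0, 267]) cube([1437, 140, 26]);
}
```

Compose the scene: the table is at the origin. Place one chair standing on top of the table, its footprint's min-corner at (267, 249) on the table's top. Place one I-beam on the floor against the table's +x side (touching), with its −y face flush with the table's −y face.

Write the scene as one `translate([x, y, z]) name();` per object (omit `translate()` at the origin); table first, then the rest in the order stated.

table();
translate([267, 249, 773]) chair();
translate([1000, 0, 0]) I_beam();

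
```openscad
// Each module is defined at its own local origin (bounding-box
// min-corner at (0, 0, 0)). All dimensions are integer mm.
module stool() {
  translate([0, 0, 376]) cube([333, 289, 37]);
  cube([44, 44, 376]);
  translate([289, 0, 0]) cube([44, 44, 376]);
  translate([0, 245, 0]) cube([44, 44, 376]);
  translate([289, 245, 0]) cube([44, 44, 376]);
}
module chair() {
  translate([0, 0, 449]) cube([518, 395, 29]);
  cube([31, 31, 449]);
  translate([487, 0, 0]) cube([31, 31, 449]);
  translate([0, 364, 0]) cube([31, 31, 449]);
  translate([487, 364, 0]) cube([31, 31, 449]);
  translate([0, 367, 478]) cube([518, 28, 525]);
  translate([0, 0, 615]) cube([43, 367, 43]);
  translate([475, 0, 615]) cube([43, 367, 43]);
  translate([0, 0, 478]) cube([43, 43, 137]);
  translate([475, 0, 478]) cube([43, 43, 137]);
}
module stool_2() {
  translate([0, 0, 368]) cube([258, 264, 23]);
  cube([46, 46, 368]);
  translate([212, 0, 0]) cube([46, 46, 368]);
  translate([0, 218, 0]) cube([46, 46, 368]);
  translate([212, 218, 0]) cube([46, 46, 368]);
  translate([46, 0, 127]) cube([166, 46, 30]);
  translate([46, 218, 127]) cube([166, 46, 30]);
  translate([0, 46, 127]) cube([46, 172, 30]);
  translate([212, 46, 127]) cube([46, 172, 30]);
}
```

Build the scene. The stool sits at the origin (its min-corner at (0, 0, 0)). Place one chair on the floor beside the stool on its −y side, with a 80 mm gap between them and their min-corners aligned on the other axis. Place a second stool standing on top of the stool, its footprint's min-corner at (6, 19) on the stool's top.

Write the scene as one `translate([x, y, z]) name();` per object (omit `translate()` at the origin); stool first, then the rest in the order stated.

stool();
translate([0, -475, 0]) chair();
translate([6, 19, 413]) stool_2();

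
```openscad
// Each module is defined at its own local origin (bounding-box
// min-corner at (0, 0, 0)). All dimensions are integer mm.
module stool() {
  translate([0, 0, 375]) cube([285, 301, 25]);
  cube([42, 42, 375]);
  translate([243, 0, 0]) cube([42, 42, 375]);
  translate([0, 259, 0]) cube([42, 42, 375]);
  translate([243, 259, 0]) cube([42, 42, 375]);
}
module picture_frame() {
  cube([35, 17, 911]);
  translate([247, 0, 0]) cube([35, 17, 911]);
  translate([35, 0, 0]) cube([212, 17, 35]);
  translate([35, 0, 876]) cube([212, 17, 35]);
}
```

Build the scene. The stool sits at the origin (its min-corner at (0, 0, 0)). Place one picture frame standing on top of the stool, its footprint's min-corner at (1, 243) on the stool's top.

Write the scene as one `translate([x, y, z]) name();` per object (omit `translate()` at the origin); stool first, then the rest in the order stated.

stool();
translate([1, 243, 400]) picture_frame();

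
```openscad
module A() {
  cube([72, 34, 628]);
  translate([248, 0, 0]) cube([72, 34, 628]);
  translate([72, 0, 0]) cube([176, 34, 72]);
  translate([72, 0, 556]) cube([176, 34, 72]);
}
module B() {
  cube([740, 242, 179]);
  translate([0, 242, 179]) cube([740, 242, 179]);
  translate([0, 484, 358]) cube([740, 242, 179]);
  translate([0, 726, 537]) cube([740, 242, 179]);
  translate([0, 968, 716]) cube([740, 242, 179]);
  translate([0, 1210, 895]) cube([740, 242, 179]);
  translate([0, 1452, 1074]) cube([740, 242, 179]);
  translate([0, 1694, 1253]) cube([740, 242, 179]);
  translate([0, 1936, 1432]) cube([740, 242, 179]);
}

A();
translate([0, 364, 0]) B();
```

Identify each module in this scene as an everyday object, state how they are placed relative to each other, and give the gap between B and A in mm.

A is a picture frame. B is a staircase. The staircase is on the floor beside the picture frame on its +y side. The gap between the staircase and the picture frame is 330 mm.

The staircase's nearest face is 330 mm from the picture frame's +y face.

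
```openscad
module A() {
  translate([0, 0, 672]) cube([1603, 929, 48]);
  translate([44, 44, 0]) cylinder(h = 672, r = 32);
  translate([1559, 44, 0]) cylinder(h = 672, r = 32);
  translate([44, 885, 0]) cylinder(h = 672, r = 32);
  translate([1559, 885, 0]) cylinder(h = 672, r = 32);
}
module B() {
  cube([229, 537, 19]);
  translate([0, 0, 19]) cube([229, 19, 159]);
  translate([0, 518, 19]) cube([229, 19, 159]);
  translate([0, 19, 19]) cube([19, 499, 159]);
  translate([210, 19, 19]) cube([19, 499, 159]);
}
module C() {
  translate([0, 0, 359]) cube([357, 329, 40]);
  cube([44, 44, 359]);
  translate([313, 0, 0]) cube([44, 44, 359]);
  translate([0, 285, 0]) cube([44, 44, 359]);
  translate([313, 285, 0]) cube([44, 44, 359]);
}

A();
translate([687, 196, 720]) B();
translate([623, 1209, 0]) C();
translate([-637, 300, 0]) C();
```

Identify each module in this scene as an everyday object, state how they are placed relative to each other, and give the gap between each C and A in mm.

Each stool's nearest face is 280 mm from the table's bounding box.

A is a table. B is an open box. C is a stool. The open box is on top of the table, centred. Two stools sit around the table at the +y, −x sides. The gap between each stool and the table is 280 mm.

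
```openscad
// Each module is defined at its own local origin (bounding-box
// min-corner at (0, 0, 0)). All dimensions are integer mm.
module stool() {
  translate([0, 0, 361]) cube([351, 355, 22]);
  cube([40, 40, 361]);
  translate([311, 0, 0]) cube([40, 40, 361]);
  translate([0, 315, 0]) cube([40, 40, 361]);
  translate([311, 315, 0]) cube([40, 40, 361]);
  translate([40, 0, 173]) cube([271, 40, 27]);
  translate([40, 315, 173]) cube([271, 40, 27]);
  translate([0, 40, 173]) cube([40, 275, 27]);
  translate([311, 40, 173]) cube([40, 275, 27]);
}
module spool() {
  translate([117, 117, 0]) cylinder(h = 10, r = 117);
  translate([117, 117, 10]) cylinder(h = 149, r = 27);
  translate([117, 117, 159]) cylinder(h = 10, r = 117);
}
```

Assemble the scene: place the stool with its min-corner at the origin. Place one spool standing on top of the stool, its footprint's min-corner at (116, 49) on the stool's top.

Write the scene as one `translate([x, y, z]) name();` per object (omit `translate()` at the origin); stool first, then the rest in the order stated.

stool();
translate([116, 49, 383]) spool();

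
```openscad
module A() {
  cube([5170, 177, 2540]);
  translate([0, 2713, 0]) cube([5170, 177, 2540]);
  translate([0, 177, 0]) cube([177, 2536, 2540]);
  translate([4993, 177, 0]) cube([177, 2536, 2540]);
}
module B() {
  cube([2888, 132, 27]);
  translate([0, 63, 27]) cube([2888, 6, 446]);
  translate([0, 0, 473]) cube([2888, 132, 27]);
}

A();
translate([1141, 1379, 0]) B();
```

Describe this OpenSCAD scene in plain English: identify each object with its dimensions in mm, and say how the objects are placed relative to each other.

A is the wall frame of a small rectangular building: four walls, each 2540 mm tall and 177 mm thick, enclosing a footprint 5170 mm (x) by 2890 mm (y) outside-to-outside, with no floor or roof. The front and back walls (the −y and +y sides) span the full width; the two side walls fit between them.

B is an I-beam lying along x, 2888 mm long. Overall section height 500 mm. Two flanges 132 mm wide (y) and 27 mm thick, one on the floor and one at the top; a web 6 mm thick runs between them, centred on the flange width.

The I-beam sits inside the house frame, centred.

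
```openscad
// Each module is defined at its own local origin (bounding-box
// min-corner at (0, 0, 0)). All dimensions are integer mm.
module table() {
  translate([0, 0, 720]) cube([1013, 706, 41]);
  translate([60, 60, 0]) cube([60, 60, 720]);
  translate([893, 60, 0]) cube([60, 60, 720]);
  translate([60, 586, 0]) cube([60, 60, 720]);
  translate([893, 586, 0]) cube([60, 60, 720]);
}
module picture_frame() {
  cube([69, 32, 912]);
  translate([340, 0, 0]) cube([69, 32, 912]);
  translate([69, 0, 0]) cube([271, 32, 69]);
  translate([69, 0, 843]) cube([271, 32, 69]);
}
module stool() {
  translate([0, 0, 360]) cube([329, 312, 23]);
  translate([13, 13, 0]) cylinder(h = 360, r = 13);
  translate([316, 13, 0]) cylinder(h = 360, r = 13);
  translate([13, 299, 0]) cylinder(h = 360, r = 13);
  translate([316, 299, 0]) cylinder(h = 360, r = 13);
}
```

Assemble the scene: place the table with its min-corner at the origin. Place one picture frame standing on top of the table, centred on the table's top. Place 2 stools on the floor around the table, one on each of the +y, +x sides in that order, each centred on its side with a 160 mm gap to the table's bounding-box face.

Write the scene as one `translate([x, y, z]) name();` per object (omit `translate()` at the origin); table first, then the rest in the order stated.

table();
translate([302, 337, 761]) picture_frame();
translate([342, 866, 0]) stool();
translate([1173, 197, 0]) stool();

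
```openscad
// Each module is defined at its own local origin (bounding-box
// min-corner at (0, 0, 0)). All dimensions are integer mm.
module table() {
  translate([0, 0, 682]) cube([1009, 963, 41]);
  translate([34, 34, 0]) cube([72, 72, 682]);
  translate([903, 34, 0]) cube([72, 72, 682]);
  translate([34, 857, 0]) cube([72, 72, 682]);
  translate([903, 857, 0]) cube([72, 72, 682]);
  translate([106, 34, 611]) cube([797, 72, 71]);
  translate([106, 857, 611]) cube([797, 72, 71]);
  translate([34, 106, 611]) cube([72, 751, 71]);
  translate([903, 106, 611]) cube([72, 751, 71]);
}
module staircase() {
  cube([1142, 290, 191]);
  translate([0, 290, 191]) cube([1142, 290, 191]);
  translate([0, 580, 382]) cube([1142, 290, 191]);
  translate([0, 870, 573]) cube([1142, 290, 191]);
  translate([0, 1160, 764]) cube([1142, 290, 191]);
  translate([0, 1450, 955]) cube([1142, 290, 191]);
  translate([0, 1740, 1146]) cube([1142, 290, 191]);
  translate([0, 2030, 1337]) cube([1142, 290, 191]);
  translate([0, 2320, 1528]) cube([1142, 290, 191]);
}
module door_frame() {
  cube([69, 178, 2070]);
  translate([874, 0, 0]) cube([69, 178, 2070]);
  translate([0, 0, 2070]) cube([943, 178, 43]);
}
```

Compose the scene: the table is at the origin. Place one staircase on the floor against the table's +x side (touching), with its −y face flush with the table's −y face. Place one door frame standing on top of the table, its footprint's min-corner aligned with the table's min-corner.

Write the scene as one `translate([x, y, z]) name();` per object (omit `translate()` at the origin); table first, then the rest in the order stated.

table();
translate([1009, 0, 0]) staircase();
translate([0, 0, 723]) door_frame();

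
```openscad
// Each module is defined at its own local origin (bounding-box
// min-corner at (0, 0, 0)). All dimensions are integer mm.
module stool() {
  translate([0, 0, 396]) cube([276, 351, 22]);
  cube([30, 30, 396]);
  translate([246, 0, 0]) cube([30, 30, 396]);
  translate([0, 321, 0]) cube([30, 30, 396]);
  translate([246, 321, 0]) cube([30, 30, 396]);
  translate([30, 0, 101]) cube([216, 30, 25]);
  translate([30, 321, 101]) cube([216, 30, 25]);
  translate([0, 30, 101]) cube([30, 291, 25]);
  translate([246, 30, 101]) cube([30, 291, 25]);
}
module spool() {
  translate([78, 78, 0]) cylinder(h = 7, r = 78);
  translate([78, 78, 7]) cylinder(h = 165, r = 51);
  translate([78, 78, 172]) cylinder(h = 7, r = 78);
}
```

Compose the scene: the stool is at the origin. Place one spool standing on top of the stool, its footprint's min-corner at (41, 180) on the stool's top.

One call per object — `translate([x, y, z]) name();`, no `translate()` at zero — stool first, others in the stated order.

stool();
translate([41, 180, 418]) spool();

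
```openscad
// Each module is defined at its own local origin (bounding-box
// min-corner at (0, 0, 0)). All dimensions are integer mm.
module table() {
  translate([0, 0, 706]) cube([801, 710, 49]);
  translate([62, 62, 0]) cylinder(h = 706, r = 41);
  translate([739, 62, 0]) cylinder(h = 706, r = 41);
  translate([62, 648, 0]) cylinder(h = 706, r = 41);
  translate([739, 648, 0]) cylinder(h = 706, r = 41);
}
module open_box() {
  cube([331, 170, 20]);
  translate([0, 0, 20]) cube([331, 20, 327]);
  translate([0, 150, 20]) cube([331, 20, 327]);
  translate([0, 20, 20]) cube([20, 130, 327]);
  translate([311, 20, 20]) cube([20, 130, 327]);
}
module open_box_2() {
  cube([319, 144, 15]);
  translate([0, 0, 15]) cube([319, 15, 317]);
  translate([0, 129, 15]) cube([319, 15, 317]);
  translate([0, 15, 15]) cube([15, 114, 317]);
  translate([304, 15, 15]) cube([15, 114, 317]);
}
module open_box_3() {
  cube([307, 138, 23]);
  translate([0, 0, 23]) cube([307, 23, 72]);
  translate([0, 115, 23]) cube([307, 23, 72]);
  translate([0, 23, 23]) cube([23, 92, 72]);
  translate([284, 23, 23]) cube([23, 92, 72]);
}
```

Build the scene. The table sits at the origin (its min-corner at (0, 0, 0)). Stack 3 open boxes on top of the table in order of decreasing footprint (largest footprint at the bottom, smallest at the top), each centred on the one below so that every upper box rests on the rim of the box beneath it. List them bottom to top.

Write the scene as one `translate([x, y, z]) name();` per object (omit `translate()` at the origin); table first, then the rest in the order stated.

table();
translate([235, 270, 755]) open_box();
translate([241, 283, 1102]) open_box_2();
translate([247, 286, 1434]) open_box_3();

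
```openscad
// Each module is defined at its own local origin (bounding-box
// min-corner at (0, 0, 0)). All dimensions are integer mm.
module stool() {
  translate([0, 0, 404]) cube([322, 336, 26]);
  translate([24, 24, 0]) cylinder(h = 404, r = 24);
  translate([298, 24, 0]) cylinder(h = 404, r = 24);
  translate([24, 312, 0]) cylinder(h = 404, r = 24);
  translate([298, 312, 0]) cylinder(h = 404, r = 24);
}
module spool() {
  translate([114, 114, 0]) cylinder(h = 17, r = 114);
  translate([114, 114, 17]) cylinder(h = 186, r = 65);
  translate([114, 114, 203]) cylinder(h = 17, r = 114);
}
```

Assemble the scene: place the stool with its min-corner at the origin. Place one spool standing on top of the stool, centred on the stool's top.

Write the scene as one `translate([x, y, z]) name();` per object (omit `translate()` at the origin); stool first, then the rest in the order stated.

stool();
translate([47, 54, 430]) spool();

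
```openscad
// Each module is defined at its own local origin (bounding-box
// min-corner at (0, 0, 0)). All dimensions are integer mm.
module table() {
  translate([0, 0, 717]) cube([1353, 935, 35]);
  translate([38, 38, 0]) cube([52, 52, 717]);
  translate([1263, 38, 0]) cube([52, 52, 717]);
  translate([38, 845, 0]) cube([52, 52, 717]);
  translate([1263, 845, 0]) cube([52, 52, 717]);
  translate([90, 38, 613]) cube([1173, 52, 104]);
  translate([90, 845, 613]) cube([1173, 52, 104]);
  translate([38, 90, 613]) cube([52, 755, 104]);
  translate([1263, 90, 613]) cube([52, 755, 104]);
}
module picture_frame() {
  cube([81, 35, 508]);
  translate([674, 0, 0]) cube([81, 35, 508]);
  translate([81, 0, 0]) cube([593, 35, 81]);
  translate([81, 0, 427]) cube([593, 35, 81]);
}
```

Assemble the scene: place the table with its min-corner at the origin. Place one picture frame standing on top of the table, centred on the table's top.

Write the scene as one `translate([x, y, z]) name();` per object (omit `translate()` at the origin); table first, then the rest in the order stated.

table();
translate([299, 450, 752]) picture_frame();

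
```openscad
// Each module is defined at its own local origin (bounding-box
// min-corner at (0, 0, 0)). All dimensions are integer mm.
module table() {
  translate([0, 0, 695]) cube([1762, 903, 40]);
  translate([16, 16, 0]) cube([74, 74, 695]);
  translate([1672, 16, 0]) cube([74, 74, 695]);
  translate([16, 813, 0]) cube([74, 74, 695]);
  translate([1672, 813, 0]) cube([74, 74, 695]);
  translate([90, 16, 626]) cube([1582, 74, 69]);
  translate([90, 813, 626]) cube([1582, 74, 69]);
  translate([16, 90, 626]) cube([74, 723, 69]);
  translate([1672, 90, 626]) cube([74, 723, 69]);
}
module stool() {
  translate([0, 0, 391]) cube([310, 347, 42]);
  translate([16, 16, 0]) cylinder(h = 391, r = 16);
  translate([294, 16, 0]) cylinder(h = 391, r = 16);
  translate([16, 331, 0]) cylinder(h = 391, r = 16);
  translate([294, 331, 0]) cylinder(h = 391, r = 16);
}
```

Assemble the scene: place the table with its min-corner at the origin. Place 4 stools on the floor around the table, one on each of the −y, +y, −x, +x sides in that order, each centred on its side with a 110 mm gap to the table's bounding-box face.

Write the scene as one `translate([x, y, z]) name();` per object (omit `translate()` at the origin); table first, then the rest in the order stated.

table();
translate([726, -457, 0]) stool();
translate([726, 1013, 0]) stool();
translate([-420, 278, 0]) stool();
translate([1872, 278, 0]) stool();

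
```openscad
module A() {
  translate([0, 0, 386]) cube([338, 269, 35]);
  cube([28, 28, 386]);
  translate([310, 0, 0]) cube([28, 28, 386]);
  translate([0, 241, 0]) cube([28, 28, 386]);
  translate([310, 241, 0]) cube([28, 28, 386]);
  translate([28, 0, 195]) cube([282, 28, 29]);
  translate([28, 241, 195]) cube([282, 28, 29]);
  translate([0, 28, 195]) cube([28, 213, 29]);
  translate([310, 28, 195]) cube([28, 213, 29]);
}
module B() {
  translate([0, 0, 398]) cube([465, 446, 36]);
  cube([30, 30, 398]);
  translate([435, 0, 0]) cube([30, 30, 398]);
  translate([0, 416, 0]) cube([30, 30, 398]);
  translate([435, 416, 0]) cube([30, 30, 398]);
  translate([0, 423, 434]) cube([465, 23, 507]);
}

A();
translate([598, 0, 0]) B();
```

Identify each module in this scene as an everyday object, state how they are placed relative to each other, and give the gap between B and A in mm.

A is a stool. B is a chair. The chair is on the floor beside the stool on its +x side. The gap between the chair and the stool is 260 mm.

The chair's nearest face is 260 mm from the stool's +x face.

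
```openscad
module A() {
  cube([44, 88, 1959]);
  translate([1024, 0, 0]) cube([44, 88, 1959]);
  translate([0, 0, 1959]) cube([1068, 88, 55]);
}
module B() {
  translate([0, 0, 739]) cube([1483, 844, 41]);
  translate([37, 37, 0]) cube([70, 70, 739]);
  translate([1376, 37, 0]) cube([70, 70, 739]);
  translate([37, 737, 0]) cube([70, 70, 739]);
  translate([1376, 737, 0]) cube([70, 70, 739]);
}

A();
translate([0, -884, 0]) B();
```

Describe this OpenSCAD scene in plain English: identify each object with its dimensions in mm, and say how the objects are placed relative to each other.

A is a door frame. The clear opening is 980 mm wide and 1959 mm high. Two 44 mm wide jambs, 88 mm deep, stand either side of the opening from the floor to the top of the opening. A 55 mm thick head sits across the top of both jambs, spanning the full outside width of the frame.

B is a table with a 1483×844 mm rectangular top, 41 mm thick, top surface at z = 780 mm, supported by four 70×70 mm square legs, each inset 37 mm from the nearest pair of top edges, running from the floor.

The table is on the floor beside the door frame on its −y side.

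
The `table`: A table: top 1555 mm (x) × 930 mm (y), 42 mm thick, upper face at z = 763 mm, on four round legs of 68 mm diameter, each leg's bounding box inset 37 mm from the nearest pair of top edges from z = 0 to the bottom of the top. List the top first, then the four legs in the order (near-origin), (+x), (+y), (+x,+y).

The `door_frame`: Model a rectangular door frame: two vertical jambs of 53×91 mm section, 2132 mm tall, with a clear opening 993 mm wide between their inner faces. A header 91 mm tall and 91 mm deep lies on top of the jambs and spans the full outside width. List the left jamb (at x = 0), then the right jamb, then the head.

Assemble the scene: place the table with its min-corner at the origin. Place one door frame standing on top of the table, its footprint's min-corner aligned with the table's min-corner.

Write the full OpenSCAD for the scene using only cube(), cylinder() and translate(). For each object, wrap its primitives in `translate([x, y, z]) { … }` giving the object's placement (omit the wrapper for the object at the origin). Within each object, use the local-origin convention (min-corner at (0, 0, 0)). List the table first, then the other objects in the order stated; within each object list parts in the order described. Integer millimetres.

translate([0, 0, 721]) cube([1555, 930, 42]);
translate([71, 71, 0]) cylinder(h = 721, r = 34);
translate([1484, 71, 0]) cylinder(h = 721, r = 34);
translate([71, 859, 0]) cylinder(h = 721, r = 34);
translate([1484, 859, 0]) cylinder(h = 721, r = 34);
translate([0, 0, 763]) {
  cube([53, 91, 2132]);
  translate([1046, 0, 0]) cube([53, 91, 2132]);
  translate([0, 0, 2132]) cube([1099, 91, 91]);
}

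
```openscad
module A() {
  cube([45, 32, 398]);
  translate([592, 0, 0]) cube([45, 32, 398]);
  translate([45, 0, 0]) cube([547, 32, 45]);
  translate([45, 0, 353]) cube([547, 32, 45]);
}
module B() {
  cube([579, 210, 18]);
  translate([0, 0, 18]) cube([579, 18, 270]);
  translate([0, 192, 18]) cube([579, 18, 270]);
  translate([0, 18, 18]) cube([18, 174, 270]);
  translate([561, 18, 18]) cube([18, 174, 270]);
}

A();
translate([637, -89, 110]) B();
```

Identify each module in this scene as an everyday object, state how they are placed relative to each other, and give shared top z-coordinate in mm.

Both tops at z = 398 mm.

A is a picture frame. B is an open box. The open box is beside the picture frame with their tops flush at z = 398. The shared top z-coordinate is 398 mm.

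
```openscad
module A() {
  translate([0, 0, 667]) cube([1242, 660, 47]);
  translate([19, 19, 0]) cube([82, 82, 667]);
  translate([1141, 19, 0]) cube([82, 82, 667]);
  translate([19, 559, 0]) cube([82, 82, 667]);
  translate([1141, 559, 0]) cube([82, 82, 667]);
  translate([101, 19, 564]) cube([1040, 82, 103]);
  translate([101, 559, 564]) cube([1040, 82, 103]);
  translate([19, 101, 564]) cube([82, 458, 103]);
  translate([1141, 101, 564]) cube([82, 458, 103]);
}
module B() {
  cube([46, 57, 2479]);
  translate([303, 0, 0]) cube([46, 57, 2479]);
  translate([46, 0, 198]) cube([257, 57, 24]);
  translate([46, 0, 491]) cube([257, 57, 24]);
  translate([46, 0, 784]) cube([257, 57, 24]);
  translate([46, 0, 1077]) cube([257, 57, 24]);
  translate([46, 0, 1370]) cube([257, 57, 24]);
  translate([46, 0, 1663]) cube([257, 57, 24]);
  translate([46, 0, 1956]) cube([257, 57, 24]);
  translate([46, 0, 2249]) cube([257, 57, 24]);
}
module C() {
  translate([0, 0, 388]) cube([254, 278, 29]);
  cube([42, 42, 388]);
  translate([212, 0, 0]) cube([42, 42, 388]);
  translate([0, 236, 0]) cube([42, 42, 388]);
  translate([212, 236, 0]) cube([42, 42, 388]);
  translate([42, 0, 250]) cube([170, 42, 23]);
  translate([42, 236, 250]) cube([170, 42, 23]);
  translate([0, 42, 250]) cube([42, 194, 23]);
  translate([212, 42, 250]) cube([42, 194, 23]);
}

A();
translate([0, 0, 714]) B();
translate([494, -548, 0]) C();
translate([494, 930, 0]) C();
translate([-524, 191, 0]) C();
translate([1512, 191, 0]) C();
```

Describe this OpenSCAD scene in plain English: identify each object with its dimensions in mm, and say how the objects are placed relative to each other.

A is a table with a 1242×660 mm rectangular top, 47 mm thick, top surface at z = 714 mm, supported by four 82×82 mm square legs, each inset 19 mm from the nearest pair of top edges, running from the floor. Four apron rails, 82 mm thick and 103 mm tall, run between adjacent legs with their top edges flush with the underside of the top and their outer faces flush with the legs' outer faces.

B is a wooden ladder with two side rails of 46×57 mm section and 2479 mm height, set 349 mm apart overall. Between them run 8 rectangular rungs (57 mm deep, 24 mm thick), front faces flush with the rails' −y face. The bottom of the first rung is 198 mm above the floor and each subsequent rung is 293 mm higher than the one below.

C is a simple wooden stool: a rectangular seat 254 mm (x) by 278 mm (y), 29 mm thick, top face at z = 417 mm, on four square legs, each 42×42 mm in cross-section. The legs rest on z = 0, each flush with a corner of the seat. Four stretchers, 42 mm wide and 23 mm tall, connect adjacent legs with their undersides at z = 250 mm, each running between the inner faces of the legs it joins and aligned with the legs' outer faces on the other axis.

The ladder is on top of the table. Four stools sit around the table at the −y, +y, −x, +x sides.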